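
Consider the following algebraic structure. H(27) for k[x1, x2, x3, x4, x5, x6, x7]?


C(d+n-1,n-1)=C(33,6)=1107568


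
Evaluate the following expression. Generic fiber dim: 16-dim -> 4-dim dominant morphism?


dim(fiber)=dim(X)-dim(Y)=16-4=12


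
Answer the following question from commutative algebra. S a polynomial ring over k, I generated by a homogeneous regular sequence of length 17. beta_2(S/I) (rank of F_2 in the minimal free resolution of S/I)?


Regular sequence => Koszul complex is the minimal free resolution.
Syz_1 minimally generated by Koszul relations f_i*e_j - f_j*e_i (i<j): mu(Syz_1) = beta_2 = C(m,2) = m(m-1)/2
m=17
17*16/2 = 136


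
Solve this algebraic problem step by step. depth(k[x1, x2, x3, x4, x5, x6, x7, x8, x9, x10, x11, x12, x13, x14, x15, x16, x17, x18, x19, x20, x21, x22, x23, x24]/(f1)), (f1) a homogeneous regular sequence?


depth(R)=24
depth(R/I)=24-1=23


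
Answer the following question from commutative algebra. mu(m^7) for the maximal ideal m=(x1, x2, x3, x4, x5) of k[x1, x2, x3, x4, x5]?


Graded Nakayama: mu(m^d) = dim_k (m^d/m^(d+1)) = #degree-7 monomials in 5 vars
C(n+d-1,d)=C(11,7)=330


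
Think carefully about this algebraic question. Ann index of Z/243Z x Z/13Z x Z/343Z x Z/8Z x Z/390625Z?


Exponent = lcm of the cyclic orders; pairwise coprime => product.
3^5*13^1*7^3*2^3*5^8=243*13*343*8*390625=3386053125000


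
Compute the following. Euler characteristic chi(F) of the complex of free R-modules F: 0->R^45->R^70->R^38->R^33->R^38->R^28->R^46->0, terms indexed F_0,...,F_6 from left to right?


chi = sum (-1)^i * rank:
(-1)^0*45=45
(-1)^1*70=-70
(-1)^2*38=38
(-1)^3*33=-33
(-1)^4*38=38
(-1)^5*28=-28
(-1)^6*46=46
chi=36


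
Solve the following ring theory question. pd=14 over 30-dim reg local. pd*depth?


pd+depth=30
depth=30-14=16
pd*depth=14*16=224


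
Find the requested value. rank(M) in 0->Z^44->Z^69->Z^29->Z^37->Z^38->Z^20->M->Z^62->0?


Alt sum=0:
(-1)^0*44 + (-1)^1*69 + (-1)^2*29 + (-1)^3*37 + (-1)^4*38 + (-1)^5*20 + (-1)^6*? + (-1)^7*62=0
rank(M)=77


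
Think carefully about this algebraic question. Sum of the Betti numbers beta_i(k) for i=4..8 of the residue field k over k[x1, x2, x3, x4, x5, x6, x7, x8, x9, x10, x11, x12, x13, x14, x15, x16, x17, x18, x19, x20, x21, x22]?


Koszul resolution: beta_i(k)=C(n,i), n=22
C(22,4)=7315, C(22,5)=26334, C(22,6)=74613, C(22,7)=170544, C(22,8)=319770
Sum=598576


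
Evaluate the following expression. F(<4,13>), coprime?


gcd(4,13)=1 => F=ab-a-b=4*13-4-13=52-17=35


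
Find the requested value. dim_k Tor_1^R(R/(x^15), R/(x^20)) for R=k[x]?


Tor_1(R/I,R/J)=(I cap J)/IJ=(x^20)/(x^35)
dim=35-20=min(15,20)=15


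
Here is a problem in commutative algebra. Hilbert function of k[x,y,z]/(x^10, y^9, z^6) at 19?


Need i<10, j<9, k<6 with i+j+k=19.
For each i, j ranges over max(0,19-i-5)..min(8,19-i):
  i=0: j in [14,8] -> 0
  i=1: j in [13,8] -> 0
  i=2: j in [12,8] -> 0
  i=3: j in [11,8] -> 0
  i=4: j in [10,8] -> 0
  i=5: j in [9,8] -> 0
  i=6: j in [8,8] -> 1
  i=7: j in [7,8] -> 2
  i=8: j in [6,8] -> 3
  i=9: j in [5,8] -> 4
H(19) = 0+0+0+0+0+0+1+2+3+4 = 10


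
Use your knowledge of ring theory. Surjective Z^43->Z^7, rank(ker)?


rank(ker) = 43-7 = 36


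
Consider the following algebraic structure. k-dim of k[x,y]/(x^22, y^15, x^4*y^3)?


k[x,y]/I, I = (x^22, y^15, x^4*y^3)
Rect: 22x15=330. Corner: (22-4)x(15-3)=216.
dim = 330-216 = 114


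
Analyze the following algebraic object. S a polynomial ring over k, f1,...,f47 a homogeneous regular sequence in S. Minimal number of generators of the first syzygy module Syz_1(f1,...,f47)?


Regular sequence => Koszul complex is the minimal free resolution.
Syz_1 minimally generated by Koszul relations f_i*e_j - f_j*e_i (i<j): mu(Syz_1) = beta_2 = C(m,2) = m(m-1)/2
m=47
47*46/2 = 1081


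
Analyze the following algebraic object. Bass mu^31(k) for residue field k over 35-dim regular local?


C(n,i)=C(35,31)=52360


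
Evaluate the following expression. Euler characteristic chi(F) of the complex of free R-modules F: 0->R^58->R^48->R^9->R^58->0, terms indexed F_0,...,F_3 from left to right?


chi = sum (-1)^i * rank:
(-1)^0*58=58
(-1)^1*48=-48
(-1)^2*9=9
(-1)^3*58=-58
chi=-39


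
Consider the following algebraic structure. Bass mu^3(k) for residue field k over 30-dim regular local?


C(n,i)=C(30,3)=4060


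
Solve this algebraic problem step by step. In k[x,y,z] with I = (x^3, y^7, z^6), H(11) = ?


Need i<3, j<7, k<6 with i+j+k=11.
For each i, j ranges over max(0,11-i-5)..min(6,11-i):
  i=0: j in [6,6] -> 1
  i=1: j in [5,6] -> 2
  i=2: j in [4,6] -> 3
H(11) = 1+2+3 = 6


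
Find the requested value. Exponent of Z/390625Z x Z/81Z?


Exponent = lcm of the cyclic orders; pairwise coprime => product.
5^8*3^4=390625*81=31640625


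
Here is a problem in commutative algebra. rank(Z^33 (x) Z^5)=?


rank(M(x)N) = rank(M)*rank(N)
33*5 = 165


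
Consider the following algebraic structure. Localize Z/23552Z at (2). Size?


2-primary part: 23552=2^10*23
Size=2^10=1024


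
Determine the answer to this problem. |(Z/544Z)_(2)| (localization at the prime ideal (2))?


2-primary part: 544=2^5*17
Size=2^5=32


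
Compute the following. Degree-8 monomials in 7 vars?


C(d+n-1,n-1)=C(14,6)=3003


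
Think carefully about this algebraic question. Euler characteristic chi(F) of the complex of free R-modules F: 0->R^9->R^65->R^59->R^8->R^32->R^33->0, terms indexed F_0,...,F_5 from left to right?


chi = sum (-1)^i * rank:
(-1)^0*9=9
(-1)^1*65=-65
(-1)^2*59=59
(-1)^3*8=-8
(-1)^4*32=32
(-1)^5*33=-33
chi=-6


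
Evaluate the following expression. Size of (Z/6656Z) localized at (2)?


2-primary part: 6656=2^9*13
Size=2^9=512


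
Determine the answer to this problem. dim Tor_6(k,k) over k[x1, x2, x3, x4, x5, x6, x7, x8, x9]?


Koszul: C(n,i)=C(9,6)=84


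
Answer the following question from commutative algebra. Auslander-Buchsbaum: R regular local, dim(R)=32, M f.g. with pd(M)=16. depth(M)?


pd+depth=depth(R)=32
depth=32-16=16


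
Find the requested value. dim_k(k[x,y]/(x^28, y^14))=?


Basis: x^i*y^j, i<28, j<14
28*14=392


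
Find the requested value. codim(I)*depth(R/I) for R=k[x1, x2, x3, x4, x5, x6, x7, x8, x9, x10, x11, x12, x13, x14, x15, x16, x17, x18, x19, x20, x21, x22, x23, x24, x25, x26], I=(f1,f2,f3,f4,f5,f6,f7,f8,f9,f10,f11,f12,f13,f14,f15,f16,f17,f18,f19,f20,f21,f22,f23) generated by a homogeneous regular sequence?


codim=23, depth=dim(R/I)=26-23=3
Product=23*3=69


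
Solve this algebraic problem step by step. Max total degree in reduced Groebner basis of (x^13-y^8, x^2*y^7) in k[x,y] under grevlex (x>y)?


LT(f1)=x^13, LT(f2)=x^2y^7, lcm=x^13y^7
S(f1,f2) = y^7*f1 - x^11*f2 = -y^15
Reduced GB = {f1, f2, y^15}; degrees 13, 9, 15
Max = 15


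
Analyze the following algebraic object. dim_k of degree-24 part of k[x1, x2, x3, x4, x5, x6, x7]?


C(d+n-1,n-1)=C(30,6)=593775


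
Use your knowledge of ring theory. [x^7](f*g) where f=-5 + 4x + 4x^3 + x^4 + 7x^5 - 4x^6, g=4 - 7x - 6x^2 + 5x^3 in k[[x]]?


[x^7] = sum a_i*b_j, i+j=7
  1*5=5
  7*-6=-42
  -4*-7=28
Sum=-9


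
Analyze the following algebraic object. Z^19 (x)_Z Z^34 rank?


rank(M(x)N) = rank(M)*rank(N)
19*34 = 646


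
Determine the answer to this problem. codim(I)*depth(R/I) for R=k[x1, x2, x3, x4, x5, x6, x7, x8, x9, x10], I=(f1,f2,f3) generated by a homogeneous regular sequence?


codim=3, depth=dim(R/I)=10-3=7
Product=3*7=21


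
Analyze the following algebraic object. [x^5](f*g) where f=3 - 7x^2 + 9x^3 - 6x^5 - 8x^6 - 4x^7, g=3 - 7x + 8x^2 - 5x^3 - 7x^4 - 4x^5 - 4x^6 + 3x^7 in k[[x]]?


[x^5] = sum a_i*b_j, i+j=5
  3*-4=-12
  -7*-5=35
  9*8=72
  -6*3=-18
Sum=77


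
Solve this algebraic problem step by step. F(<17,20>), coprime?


gcd(17,20)=1 => F=ab-a-b=17*20-17-20=340-37=303


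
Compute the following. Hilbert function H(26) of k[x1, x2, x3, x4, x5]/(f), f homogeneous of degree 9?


C(30,4)-C(21,4)=27405-5985=21420


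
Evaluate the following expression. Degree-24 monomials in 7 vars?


C(d+n-1,n-1)=C(30,6)=593775


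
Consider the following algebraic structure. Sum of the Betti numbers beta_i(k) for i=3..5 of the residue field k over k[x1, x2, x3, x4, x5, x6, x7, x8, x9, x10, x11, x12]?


Koszul resolution: beta_i(k)=C(n,i), n=12
C(12,3)=220, C(12,4)=495, C(12,5)=792
Sum=1507


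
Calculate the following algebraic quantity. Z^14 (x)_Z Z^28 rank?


rank(M(x)N) = rank(M)*rank(N)
14*28 = 392


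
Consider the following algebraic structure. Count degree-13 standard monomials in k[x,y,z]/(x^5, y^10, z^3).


Need i<5, j<10, k<3 with i+j+k=13.
For each i, j ranges over max(0,13-i-2)..min(9,13-i):
  i=0: j in [11,9] -> 0
  i=1: j in [10,9] -> 0
  i=2: j in [9,9] -> 1
  i=3: j in [8,9] -> 2
  i=4: j in [7,9] -> 3
H(13) = 0+0+1+2+3 = 6


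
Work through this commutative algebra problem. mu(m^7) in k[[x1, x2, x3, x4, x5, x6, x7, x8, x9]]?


C(n+d-1,d)=C(15,7)=6435


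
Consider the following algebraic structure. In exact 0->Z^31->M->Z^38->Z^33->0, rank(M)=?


Alt sum=0:
(-1)^0*31 + (-1)^1*? + (-1)^2*38 + (-1)^3*33=0
rank(M)=36


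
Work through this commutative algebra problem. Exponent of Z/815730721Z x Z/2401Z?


Exponent = lcm of the cyclic orders; pairwise coprime => product.
13^8*7^4=815730721*2401=1958569461121


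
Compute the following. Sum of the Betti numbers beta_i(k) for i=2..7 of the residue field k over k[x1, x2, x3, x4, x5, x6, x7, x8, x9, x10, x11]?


Koszul resolution: beta_i(k)=C(n,i), n=11
C(11,2)=55, C(11,3)=165, C(11,4)=330, C(11,5)=462, C(11,6)=462, C(11,7)=330
Sum=1804


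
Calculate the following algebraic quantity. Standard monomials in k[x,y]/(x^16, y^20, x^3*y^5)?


k[x,y]/I, I = (x^16, y^20, x^3*y^5)
Rect: 16x20=320. Corner: (16-3)x(20-5)=195.
dim = 320-195 = 125


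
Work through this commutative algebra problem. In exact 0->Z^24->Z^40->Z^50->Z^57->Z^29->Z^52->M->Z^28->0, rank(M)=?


Alt sum=0:
(-1)^0*24 + (-1)^1*40 + (-1)^2*50 + (-1)^3*57 + (-1)^4*29 + (-1)^5*52 + (-1)^6*? + (-1)^7*28=0
rank(M)=74


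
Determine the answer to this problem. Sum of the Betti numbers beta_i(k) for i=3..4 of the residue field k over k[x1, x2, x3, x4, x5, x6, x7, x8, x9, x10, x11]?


Koszul resolution: beta_i(k)=C(n,i), n=11
C(11,3)=165, C(11,4)=330
Sum=495


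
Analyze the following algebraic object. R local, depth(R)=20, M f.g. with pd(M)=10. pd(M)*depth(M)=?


pd+depth=20
depth=20-10=10
pd*depth=10*10=100


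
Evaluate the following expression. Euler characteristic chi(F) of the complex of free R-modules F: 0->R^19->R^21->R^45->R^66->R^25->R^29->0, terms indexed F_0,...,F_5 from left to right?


chi = sum (-1)^i * rank:
(-1)^0*19=19
(-1)^1*21=-21
(-1)^2*45=45
(-1)^3*66=-66
(-1)^4*25=25
(-1)^5*29=-29
chi=-27


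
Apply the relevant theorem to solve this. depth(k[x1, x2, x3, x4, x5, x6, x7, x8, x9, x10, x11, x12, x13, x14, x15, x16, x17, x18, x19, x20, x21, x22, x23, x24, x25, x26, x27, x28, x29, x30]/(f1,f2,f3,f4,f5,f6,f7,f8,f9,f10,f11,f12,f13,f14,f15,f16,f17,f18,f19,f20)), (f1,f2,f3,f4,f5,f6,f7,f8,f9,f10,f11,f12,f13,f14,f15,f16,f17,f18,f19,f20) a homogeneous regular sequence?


depth(R)=30
depth(R/I)=30-20=10


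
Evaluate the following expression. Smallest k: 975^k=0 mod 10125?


975^k mod 10125:
k=1: 975
k=2: 9000
k=3: 6750
k=4: 0
First zero at k = 4


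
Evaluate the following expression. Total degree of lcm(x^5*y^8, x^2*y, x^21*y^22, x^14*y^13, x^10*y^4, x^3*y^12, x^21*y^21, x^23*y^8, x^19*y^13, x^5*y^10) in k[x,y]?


lcm = componentwise max:
x: max(5,2,21,14,10,3,21,23,19,5)=23
y: max(8,1,22,13,4,12,21,8,13,10)=22
Total=23+22=45


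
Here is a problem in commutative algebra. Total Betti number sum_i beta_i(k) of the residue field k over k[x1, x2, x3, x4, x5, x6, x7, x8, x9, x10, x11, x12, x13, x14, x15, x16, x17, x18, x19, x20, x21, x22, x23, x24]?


Koszul resolution: beta_i(k)=C(n,i), n=24
sum_i C(24,i) = 2^24 = 16777216


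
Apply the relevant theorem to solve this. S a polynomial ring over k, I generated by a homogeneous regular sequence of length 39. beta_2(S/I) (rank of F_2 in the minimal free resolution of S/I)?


Regular sequence => Koszul complex is the minimal free resolution.
Syz_1 minimally generated by Koszul relations f_i*e_j - f_j*e_i (i<j): mu(Syz_1) = beta_2 = C(m,2) = m(m-1)/2
m=39
39*38/2 = 741


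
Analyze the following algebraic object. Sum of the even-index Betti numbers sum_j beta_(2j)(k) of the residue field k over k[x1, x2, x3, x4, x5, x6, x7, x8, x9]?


Koszul resolution: beta_i(k)=C(n,i), n=9
sum_even C(9,i) = 2^(n-1) = 2^8 = 256


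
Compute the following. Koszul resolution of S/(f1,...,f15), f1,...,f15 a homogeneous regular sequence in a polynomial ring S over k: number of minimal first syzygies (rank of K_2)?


Regular sequence => Koszul complex is the minimal free resolution.
Syz_1 minimally generated by Koszul relations f_i*e_j - f_j*e_i (i<j): mu(Syz_1) = beta_2 = C(m,2) = m(m-1)/2
m=15
15*14/2 = 105


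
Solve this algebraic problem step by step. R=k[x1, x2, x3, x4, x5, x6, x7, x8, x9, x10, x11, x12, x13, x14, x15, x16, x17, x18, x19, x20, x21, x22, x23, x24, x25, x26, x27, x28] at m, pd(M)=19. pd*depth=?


pd+depth=28
depth=28-19=9
pd*depth=19*9=171


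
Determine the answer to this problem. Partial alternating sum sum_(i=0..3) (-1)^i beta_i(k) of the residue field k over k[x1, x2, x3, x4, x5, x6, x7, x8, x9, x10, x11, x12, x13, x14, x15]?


Koszul resolution: beta_i(k)=C(n,i), n=15
sum_(i=0..p) (-1)^i C(n,i) = (-1)^p C(n-1,p)
(-1)^3*C(14,3) = (-1)^3*364 = -364


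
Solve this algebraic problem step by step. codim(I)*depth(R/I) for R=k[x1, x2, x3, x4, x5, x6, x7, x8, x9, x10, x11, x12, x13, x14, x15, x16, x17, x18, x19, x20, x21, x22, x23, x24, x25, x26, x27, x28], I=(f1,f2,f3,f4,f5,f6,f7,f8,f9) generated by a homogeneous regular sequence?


codim=9, depth=dim(R/I)=28-9=19
Product=9*19=171


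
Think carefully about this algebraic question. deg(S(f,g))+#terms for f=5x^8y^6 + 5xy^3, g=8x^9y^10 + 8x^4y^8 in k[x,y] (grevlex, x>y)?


LT(f)=5x^8y^6, LT(g)=8x^9y^10
lcm(LM)=x^9y^10
S(f,g) (scaled by 40 to clear denominators) = 8xy^4*f - 5*g = -40x^4y^8 + 40x^2y^7
2 terms, deg 12.
12+2=14


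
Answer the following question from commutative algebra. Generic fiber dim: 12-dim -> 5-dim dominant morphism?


dim(fiber)=dim(X)-dim(Y)=12-5=7


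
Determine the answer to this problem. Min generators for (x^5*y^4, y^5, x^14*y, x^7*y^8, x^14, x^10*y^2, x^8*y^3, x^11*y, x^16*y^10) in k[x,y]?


Remove redundant (divisible by others).
x^7*y^8 redundant.
x^14*y redundant.
x^16*y^10 redundant.
Min: x^14, x^11*y, x^10*y^2, x^8*y^3, x^5*y^4, y^5
Count=6


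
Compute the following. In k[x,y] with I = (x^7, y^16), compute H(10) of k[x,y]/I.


k[x,y], I = (x^7, y^16), d = 10
Need i < 7 and d-i < 16.
Range: 0 <= i <= 6.
H(10) = 7


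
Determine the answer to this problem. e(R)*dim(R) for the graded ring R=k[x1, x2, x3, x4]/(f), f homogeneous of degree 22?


e(R)=deg(f)=22, dim(R)=4-1=3
e*dim=22*3=66


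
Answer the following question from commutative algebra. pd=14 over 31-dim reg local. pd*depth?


pd+depth=31
depth=31-14=17
pd*depth=14*17=238


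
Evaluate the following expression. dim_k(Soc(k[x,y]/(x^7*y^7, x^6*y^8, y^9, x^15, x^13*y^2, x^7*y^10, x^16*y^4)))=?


Socle = ann(m) = span of standard monomials u with x*u, y*u in I (staircase corners).
Redundant generators: x^7*y^10, x^16*y^4
Minimal generators: x^15, x^13*y^2, x^7*y^7, x^6*y^8, y^9
Corners: x^5y^8, x^6y^7, x^12y^6, x^14y
Socle dim=4


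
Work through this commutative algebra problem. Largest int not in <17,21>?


gcd(17,21)=1 => F=ab-a-b=17*21-17-21=357-38=319


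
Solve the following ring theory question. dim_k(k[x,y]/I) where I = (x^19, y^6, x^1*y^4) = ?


k[x,y]/I, I = (x^19, y^6, x^1*y^4)
Rect: 19x6=114. Corner: (19-1)x(6-4)=36.
dim = 114-36 = 78


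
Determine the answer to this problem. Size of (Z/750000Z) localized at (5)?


5-primary part: 750000=5^6*48
Size=5^6=15625


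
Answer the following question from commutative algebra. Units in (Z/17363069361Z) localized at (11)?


Local ring = Z/214358881Z.
phi(214358881) = 11^7*(11-1) = 194871710


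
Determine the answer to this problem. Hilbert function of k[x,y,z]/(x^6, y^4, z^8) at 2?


Need i<6, j<4, k<8 with i+j+k=2.
For each i, j ranges over max(0,2-i-7)..min(3,2-i):
  i=0: j in [0,2] -> 3
  i=1: j in [0,1] -> 2
  i=2: j in [0,0] -> 1
H(2) = 3+2+1 = 6


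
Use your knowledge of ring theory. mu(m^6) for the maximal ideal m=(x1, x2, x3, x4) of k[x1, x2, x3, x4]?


Graded Nakayama: mu(m^d) = dim_k (m^d/m^(d+1)) = #degree-6 monomials in 4 vars
C(n+d-1,d)=C(9,6)=84


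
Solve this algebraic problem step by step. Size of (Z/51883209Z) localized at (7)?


7-primary part: 51883209=7^8*9
Size=7^8=5764801


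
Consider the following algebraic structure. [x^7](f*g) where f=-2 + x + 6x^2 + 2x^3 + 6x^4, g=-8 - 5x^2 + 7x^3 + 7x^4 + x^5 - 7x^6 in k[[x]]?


[x^7] = sum a_i*b_j, i+j=7
  1*-7=-7
  6*1=6
  2*7=14
  6*7=42
Sum=55


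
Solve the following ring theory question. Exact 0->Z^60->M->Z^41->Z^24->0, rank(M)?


Alt sum=0:
(-1)^0*60 + (-1)^1*? + (-1)^2*41 + (-1)^3*24=0
rank(M)=77


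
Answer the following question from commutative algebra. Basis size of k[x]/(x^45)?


Basis: 1,x,...,x^44
dim=45


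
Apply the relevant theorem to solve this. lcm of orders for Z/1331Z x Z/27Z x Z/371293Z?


Exponent = lcm of the cyclic orders; pairwise coprime => product.
11^3*3^3*13^5=1331*27*371293=13343156541


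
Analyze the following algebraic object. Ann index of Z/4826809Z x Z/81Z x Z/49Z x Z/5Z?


Exponent = lcm of the cyclic orders; pairwise coprime => product.
13^6*3^4*7^2*5^1=4826809*81*49*5=95788024605


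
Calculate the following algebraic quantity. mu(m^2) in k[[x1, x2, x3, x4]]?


C(n+d-1,d)=C(5,2)=10


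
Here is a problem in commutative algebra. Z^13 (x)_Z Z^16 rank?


rank(M(x)N) = rank(M)*rank(N)
13*16 = 208


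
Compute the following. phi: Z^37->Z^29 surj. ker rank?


rank(ker) = 37-29 = 8


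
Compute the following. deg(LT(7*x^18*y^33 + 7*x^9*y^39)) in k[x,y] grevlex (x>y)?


LT: 7*x^18*y^33
deg_x=18, deg_y=33
Total=18+33=51


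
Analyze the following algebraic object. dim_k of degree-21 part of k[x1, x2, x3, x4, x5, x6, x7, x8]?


C(d+n-1,n-1)=C(28,7)=1184040


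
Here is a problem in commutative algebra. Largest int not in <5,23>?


gcd(5,23)=1 => F=ab-a-b=5*23-5-23=115-28=87


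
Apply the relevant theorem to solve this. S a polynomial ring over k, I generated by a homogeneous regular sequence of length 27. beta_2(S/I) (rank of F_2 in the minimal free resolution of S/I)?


Regular sequence => Koszul complex is the minimal free resolution.
Syz_1 minimally generated by Koszul relations f_i*e_j - f_j*e_i (i<j): mu(Syz_1) = beta_2 = C(m,2) = m(m-1)/2
m=27
27*26/2 = 351


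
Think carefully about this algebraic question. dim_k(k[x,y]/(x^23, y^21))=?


Basis: x^i*y^j, i<23, j<21
23*21=483


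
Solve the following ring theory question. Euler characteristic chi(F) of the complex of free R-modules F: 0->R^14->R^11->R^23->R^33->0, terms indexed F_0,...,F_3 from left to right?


chi = sum (-1)^i * rank:
(-1)^0*14=14
(-1)^1*11=-11
(-1)^2*23=23
(-1)^3*33=-33
chi=-7


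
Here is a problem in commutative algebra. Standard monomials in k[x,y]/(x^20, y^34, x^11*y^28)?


k[x,y]/I, I = (x^20, y^34, x^11*y^28)
Rect: 20x34=680. Corner: (20-11)x(34-28)=54.
dim = 680-54 = 626


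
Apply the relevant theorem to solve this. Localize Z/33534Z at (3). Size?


3-primary part: 33534=3^6*46
Size=3^6=729


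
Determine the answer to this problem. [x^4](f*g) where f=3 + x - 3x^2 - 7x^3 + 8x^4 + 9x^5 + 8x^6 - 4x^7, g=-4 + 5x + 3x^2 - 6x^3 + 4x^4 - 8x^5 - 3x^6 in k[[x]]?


[x^4] = sum a_i*b_j, i+j=4
  3*4=12
  1*-6=-6
  -3*3=-9
  -7*5=-35
  8*-4=-32
Sum=-70


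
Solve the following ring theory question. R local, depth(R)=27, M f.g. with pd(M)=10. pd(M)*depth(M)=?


pd+depth=27
depth=27-10=17
pd*depth=10*17=170


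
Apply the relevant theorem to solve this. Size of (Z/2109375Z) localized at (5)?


5-primary part: 2109375=5^7*27
Size=5^7=78125


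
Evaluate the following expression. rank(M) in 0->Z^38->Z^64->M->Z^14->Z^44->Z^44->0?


Alt sum=0:
(-1)^0*38 + (-1)^1*64 + (-1)^2*? + (-1)^3*14 + (-1)^4*44 + (-1)^5*44=0
rank(M)=40


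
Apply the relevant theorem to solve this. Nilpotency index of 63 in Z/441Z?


63^k mod 441:
k=1: 63
k=2: 0
First zero at k = 2


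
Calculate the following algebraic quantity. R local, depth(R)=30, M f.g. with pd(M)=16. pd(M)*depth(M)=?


pd+depth=30
depth=30-16=14
pd*depth=16*14=224


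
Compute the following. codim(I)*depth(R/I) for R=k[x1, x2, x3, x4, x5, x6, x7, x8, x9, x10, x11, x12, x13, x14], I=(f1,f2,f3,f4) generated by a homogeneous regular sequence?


codim=4, depth=dim(R/I)=14-4=10
Product=4*10=40


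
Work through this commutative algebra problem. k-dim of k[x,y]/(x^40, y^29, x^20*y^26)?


k[x,y]/I, I = (x^40, y^29, x^20*y^26)
Rect: 40x29=1160. Corner: (40-20)x(29-26)=60.
dim = 1160-60 = 1100


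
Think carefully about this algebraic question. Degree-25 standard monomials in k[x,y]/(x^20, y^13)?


k[x,y], I = (x^20, y^13), d = 25
Need i < 20 and d-i < 13.
Range: 13 <= i <= 19.
H(25) = 7


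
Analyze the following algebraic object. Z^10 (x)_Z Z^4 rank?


rank(M(x)N) = rank(M)*rank(N)
10*4 = 40


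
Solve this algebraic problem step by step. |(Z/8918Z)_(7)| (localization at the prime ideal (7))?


7-primary part: 8918=7^3*26
Size=7^3=343


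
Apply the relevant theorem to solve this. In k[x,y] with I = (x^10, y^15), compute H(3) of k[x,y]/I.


k[x,y], I = (x^10, y^15), d = 3
Need i < 10 and d-i < 15.
Range: 0 <= i <= 3.
H(3) = 4


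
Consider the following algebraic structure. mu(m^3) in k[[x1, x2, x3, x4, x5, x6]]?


C(n+d-1,d)=C(8,3)=56


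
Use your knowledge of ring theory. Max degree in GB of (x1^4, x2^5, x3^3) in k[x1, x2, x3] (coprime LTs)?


Pure powers, coprime LTs => already GB.
Degrees: 4, 5, 3
Max=5


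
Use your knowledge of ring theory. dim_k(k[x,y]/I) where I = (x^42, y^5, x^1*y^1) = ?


k[x,y]/I, I = (x^42, y^5, x^1*y^1)
Rect: 42x5=210. Corner: (42-1)x(5-1)=164.
dim = 210-164 = 46


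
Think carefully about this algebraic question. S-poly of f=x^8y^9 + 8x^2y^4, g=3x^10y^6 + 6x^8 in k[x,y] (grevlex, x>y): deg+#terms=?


LT(f)=x^8y^9, LT(g)=3x^10y^6
lcm(LM)=x^10y^9
S(f,g) (scaled by 3 to clear denominators) = 3x^2*f - y^3*g = -6x^8y^3 + 24x^4y^4
2 terms, deg 11.
11+2=13


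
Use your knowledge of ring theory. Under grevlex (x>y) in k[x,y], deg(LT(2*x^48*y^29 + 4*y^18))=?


LT: 2*x^48*y^29
deg_x=48, deg_y=29
Total=48+29=77


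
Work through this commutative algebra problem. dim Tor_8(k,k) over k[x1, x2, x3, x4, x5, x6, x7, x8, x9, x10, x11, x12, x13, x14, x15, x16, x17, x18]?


Koszul: C(n,i)=C(18,8)=43758


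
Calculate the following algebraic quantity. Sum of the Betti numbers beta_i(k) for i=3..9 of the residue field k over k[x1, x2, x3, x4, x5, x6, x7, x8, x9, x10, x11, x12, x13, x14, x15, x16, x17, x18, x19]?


Koszul resolution: beta_i(k)=C(n,i), n=19
C(19,3)=969, C(19,4)=3876, C(19,5)=11628, C(19,6)=27132, C(19,7)=50388, C(19,8)=75582, C(19,9)=92378
Sum=261953


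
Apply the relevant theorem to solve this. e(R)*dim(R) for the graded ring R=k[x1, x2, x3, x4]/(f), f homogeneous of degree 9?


e(R)=deg(f)=9, dim(R)=4-1=3
e*dim=9*3=27


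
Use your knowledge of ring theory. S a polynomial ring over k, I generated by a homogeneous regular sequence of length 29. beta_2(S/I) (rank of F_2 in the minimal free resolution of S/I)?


Regular sequence => Koszul complex is the minimal free resolution.
Syz_1 minimally generated by Koszul relations f_i*e_j - f_j*e_i (i<j): mu(Syz_1) = beta_2 = C(m,2) = m(m-1)/2
m=29
29*28/2 = 406


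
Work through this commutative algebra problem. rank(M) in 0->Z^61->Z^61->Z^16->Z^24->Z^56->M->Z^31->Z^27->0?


Alt sum=0:
(-1)^0*61 + (-1)^1*61 + (-1)^2*16 + (-1)^3*24 + (-1)^4*56 + (-1)^5*? + (-1)^6*31 + (-1)^7*27=0
rank(M)=52


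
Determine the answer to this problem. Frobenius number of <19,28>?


gcd(19,28)=1 => F=ab-a-b=19*28-19-28=532-47=485


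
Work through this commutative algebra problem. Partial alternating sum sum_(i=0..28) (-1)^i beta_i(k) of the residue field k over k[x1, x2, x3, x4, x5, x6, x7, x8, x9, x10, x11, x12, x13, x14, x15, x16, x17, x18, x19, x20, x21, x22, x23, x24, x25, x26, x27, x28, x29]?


Koszul resolution: beta_i(k)=C(n,i), n=29
sum_(i=0..p) (-1)^i C(n,i) = (-1)^p C(n-1,p)
(-1)^28*C(28,28) = (-1)^28*1 = 1


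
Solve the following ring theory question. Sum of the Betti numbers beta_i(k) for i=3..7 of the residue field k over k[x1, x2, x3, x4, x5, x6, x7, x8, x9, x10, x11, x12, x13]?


Koszul resolution: beta_i(k)=C(n,i), n=13
C(13,3)=286, C(13,4)=715, C(13,5)=1287, C(13,6)=1716, C(13,7)=1716
Sum=5720


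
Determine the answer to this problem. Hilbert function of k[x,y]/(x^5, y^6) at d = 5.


k[x,y], I = (x^5, y^6), d = 5
Need i < 5 and d-i < 6.
Range: 0 <= i <= 4.
H(5) = 5


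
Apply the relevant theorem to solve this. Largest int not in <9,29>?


gcd(9,29)=1 => F=ab-a-b=9*29-9-29=261-38=223


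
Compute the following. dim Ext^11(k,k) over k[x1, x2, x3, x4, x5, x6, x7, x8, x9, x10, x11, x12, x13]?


C(n,i)=C(13,11)=78


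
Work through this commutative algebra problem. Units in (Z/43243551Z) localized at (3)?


Local ring = Z/19683Z.
phi(19683) = 3^8*(3-1) = 13122


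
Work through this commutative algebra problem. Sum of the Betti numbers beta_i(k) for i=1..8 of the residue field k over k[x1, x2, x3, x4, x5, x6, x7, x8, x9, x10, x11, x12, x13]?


Koszul resolution: beta_i(k)=C(n,i), n=13
C(13,1)=13, C(13,2)=78, C(13,3)=286, C(13,4)=715, C(13,5)=1287, C(13,6)=1716, C(13,7)=1716, C(13,8)=1287
Sum=7098


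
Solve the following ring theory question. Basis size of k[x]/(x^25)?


Basis: 1,x,...,x^24
dim=25


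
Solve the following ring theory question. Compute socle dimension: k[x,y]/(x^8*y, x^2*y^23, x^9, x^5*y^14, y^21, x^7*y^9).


Socle = ann(m) = span of standard monomials u with x*u, y*u in I (staircase corners).
Redundant generators: x^2*y^23
Minimal generators: x^9, x^8*y, x^7*y^9, x^5*y^14, y^21
Corners: x^4y^20, x^6y^13, x^7y^8, x^8
Socle dim=4


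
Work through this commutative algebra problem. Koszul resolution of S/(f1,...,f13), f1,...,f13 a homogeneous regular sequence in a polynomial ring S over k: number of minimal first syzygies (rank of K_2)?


Regular sequence => Koszul complex is the minimal free resolution.
Syz_1 minimally generated by Koszul relations f_i*e_j - f_j*e_i (i<j): mu(Syz_1) = beta_2 = C(m,2) = m(m-1)/2
m=13
13*12/2 = 78


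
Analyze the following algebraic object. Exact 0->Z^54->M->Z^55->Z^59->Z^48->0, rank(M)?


Alt sum=0:
(-1)^0*54 + (-1)^1*? + (-1)^2*55 + (-1)^3*59 + (-1)^4*48=0
rank(M)=98


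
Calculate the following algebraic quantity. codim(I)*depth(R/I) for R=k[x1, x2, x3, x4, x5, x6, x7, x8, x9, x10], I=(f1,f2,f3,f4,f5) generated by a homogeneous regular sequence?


codim=5, depth=dim(R/I)=10-5=5
Product=5*5=25


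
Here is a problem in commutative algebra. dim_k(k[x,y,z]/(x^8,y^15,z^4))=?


Basis: x^iy^jz^k, i<8,j<15,k<4
8*15*4=480


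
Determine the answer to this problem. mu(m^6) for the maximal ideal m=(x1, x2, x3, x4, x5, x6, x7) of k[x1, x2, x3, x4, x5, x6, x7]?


Graded Nakayama: mu(m^d) = dim_k (m^d/m^(d+1)) = #degree-6 monomials in 7 vars
C(n+d-1,d)=C(12,6)=924


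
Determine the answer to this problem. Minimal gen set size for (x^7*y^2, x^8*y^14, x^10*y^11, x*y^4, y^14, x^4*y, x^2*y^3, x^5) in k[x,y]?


Remove redundant (divisible by others).
x^10*y^11 redundant.
x^8*y^14 redundant.
x^7*y^2 redundant.
Min: x^5, x^4*y, x^2*y^3, x*y^4, y^14
Count=5


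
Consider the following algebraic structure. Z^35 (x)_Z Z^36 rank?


rank(M(x)N) = rank(M)*rank(N)
35*36 = 1260


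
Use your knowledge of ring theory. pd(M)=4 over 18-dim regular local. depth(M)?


pd+depth=depth(R)=18
depth=18-4=14


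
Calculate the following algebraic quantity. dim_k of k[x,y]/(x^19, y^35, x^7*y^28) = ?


k[x,y]/I, I = (x^19, y^35, x^7*y^28)
Rect: 19x35=665. Corner: (19-7)x(35-28)=84.
dim = 665-84 = 581


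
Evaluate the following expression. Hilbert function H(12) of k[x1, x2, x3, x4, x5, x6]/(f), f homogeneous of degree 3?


C(17,5)-C(14,5)=6188-2002=4186


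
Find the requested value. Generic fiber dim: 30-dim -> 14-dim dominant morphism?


dim(fiber)=dim(X)-dim(Y)=30-14=16


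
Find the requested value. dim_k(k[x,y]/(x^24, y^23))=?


Basis: x^i*y^j, i<24, j<23
24*23=552


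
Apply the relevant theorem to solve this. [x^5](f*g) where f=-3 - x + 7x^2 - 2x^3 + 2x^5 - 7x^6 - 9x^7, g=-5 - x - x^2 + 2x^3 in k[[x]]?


[x^5] = sum a_i*b_j, i+j=5
  7*2=14
  -2*-1=2
  2*-5=-10
Sum=6


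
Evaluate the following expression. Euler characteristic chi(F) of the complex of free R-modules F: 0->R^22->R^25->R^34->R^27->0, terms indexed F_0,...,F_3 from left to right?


chi = sum (-1)^i * rank:
(-1)^0*22=22
(-1)^1*25=-25
(-1)^2*34=34
(-1)^3*27=-27
chi=4


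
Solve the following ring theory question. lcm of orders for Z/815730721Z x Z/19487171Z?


Exponent = lcm of the cyclic orders; pairwise coprime => product.
13^8*11^7=815730721*19487171=15896284050080291


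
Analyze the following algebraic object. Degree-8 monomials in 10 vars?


C(d+n-1,n-1)=C(17,9)=24310


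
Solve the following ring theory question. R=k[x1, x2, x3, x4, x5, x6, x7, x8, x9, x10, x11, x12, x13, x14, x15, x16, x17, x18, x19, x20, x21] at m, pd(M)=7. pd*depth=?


pd+depth=21
depth=21-7=14
pd*depth=7*14=98


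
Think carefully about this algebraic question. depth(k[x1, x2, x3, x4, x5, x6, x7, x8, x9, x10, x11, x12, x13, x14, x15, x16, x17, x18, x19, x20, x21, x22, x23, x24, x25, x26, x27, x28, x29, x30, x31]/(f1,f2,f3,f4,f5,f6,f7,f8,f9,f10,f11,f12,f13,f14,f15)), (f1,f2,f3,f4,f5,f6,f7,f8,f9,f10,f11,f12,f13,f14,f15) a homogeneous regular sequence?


depth(R)=31
depth(R/I)=31-15=16


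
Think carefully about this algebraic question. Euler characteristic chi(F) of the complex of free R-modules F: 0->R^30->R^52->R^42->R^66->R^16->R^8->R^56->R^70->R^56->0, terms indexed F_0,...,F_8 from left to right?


chi = sum (-1)^i * rank:
(-1)^0*30=30
(-1)^1*52=-52
(-1)^2*42=42
(-1)^3*66=-66
(-1)^4*16=16
(-1)^5*8=-8
(-1)^6*56=56
(-1)^7*70=-70
(-1)^8*56=56
chi=4


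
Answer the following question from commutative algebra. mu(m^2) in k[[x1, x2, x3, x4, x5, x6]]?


C(n+d-1,d)=C(7,2)=21


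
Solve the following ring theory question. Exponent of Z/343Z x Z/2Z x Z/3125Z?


Exponent = lcm of the cyclic orders; pairwise coprime => product.
7^3*2^1*5^5=343*2*3125=2143750


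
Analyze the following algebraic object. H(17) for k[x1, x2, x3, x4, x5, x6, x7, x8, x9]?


C(d+n-1,n-1)=C(25,8)=1081575


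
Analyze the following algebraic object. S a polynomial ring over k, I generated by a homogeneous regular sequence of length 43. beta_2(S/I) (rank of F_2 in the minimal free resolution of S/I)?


Regular sequence => Koszul complex is the minimal free resolution.
Syz_1 minimally generated by Koszul relations f_i*e_j - f_j*e_i (i<j): mu(Syz_1) = beta_2 = C(m,2) = m(m-1)/2
m=43
43*42/2 = 903


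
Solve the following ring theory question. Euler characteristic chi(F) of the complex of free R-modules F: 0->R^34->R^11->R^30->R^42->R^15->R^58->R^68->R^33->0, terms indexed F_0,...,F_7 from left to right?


chi = sum (-1)^i * rank:
(-1)^0*34=34
(-1)^1*11=-11
(-1)^2*30=30
(-1)^3*42=-42
(-1)^4*15=15
(-1)^5*58=-58
(-1)^6*68=68
(-1)^7*33=-33
chi=3


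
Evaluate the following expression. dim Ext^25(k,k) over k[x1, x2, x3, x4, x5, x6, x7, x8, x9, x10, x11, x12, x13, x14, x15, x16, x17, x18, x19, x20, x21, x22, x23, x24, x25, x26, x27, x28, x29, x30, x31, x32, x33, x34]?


C(n,i)=C(34,25)=52451256


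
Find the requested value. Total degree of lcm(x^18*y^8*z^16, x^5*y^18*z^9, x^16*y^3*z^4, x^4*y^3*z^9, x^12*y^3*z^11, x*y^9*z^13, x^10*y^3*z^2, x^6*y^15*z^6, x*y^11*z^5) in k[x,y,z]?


lcm = componentwise max:
x: max(18,5,16,4,12,1,10,6,1)=18
y: max(8,18,3,3,3,9,3,15,11)=18
z: max(16,9,4,9,11,13,2,6,5)=16
Total=18+18+16=52


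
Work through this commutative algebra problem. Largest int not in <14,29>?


gcd(14,29)=1 => F=ab-a-b=14*29-14-29=406-43=363


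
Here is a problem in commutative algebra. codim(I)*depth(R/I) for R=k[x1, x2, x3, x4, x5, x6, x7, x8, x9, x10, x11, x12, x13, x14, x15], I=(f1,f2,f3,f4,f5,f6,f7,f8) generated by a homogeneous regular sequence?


codim=8, depth=dim(R/I)=15-8=7
Product=8*7=56


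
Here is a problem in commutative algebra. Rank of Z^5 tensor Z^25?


rank(M(x)N) = rank(M)*rank(N)
5*25 = 125


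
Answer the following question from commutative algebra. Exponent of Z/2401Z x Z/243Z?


Exponent = lcm of the cyclic orders; pairwise coprime => product.
7^4*3^5=2401*243=583443


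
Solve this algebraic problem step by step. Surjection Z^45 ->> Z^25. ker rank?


rank(ker) = 45-25 = 20


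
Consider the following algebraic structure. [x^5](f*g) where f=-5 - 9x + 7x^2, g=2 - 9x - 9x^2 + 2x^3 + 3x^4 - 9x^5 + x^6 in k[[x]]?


[x^5] = sum a_i*b_j, i+j=5
  -5*-9=45
  -9*3=-27
  7*2=14
Sum=32


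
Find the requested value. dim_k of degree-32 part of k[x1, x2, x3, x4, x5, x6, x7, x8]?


C(d+n-1,n-1)=C(39,7)=15380937


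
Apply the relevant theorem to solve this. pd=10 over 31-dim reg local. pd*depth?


pd+depth=31
depth=31-10=21
pd*depth=10*21=210


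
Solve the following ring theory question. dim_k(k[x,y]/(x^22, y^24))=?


Basis: x^i*y^j, i<22, j<24
22*24=528


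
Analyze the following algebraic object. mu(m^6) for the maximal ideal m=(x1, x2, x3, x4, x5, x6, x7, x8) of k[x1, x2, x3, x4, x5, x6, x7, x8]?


Graded Nakayama: mu(m^d) = dim_k (m^d/m^(d+1)) = #degree-6 monomials in 8 vars
C(n+d-1,d)=C(13,6)=1716


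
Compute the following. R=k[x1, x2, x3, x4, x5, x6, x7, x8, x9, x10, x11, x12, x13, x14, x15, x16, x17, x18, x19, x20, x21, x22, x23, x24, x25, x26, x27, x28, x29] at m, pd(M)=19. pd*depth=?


pd+depth=29
depth=29-19=10
pd*depth=19*10=190


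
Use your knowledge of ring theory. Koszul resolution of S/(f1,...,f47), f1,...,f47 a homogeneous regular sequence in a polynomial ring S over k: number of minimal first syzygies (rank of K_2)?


Regular sequence => Koszul complex is the minimal free resolution.
Syz_1 minimally generated by Koszul relations f_i*e_j - f_j*e_i (i<j): mu(Syz_1) = beta_2 = C(m,2) = m(m-1)/2
m=47
47*46/2 = 1081


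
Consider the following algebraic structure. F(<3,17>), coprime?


gcd(3,17)=1 => F=ab-a-b=3*17-3-17=51-20=31


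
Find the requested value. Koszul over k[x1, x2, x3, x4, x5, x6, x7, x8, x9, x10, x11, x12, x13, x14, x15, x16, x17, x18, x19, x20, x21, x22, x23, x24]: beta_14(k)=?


C(n,i)=C(24,14)=1961256


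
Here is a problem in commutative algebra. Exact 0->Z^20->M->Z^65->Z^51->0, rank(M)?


Alt sum=0:
(-1)^0*20 + (-1)^1*? + (-1)^2*65 + (-1)^3*51=0
rank(M)=34


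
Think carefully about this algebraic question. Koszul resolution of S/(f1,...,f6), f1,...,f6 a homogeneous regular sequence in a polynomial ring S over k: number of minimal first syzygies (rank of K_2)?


Regular sequence => Koszul complex is the minimal free resolution.
Syz_1 minimally generated by Koszul relations f_i*e_j - f_j*e_i (i<j): mu(Syz_1) = beta_2 = C(m,2) = m(m-1)/2
m=6
6*5/2 = 15


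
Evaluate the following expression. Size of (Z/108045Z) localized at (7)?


7-primary part: 108045=7^4*45
Size=7^4=2401


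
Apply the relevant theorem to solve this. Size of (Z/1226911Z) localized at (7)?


7-primary part: 1226911=7^5*73
Size=7^5=16807


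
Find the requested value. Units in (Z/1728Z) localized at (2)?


Local ring = Z/64Z.
phi(64) = 2^5*(2-1) = 32


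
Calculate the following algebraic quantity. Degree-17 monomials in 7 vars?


C(d+n-1,n-1)=C(23,6)=100947


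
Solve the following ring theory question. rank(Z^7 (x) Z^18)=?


rank(M(x)N) = rank(M)*rank(N)
7*18 = 126


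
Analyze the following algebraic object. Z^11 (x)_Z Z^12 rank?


rank(M(x)N) = rank(M)*rank(N)
11*12 = 132


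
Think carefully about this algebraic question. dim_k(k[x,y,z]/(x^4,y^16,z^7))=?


Basis: x^iy^jz^k, i<4,j<16,k<7
4*16*7=448


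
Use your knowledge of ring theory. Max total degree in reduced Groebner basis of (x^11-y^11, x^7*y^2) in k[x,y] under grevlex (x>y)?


LT(f1)=x^11, LT(f2)=x^7y^2, lcm=x^11y^2
S(f1,f2) = y^2*f1 - x^4*f2 = -y^13
Reduced GB = {f1, f2, y^13}; degrees 11, 9, 13
Max = 13


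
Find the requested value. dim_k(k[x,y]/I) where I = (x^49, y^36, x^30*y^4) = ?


k[x,y]/I, I = (x^49, y^36, x^30*y^4)
Rect: 49x36=1764. Corner: (49-30)x(36-4)=608.
dim = 1764-608 = 1156


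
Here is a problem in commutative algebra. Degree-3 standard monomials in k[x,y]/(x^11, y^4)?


k[x,y], I = (x^11, y^4), d = 3
Need i < 11 and d-i < 4.
Range: 0 <= i <= 3.
H(3) = 4


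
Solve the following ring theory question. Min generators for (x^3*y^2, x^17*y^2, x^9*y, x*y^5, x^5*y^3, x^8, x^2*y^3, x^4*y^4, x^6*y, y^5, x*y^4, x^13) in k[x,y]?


Remove redundant (divisible by others).
x^9*y redundant.
x^13 redundant.
x^5*y^3 redundant.
x^4*y^4 redundant.
x*y^5 redundant.
x^17*y^2 redundant.
Min: x^8, x^6*y, x^3*y^2, x^2*y^3, x*y^4, y^5
Count=6


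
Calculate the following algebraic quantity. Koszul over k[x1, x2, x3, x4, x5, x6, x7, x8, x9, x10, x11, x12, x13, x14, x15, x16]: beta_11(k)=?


C(n,i)=C(16,11)=4368


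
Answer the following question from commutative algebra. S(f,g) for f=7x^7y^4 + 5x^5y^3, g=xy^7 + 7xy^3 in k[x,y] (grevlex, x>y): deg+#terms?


LT(f)=7x^7y^4, LT(g)=xy^7
lcm(LM)=x^7y^7
S(f,g) (scaled by 7 to clear denominators) = y^3*f - 7x^6*g = 5x^5y^6 - 49x^7y^3
2 terms, deg 11.
11+2=13


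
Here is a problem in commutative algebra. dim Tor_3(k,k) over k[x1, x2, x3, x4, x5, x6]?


Koszul: C(n,i)=C(6,3)=20


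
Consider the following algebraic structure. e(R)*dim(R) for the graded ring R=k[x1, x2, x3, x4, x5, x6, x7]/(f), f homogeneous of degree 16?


e(R)=deg(f)=16, dim(R)=7-1=6
e*dim=16*6=96


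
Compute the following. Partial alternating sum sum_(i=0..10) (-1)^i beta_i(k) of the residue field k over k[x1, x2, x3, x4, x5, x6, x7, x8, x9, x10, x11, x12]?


Koszul resolution: beta_i(k)=C(n,i), n=12
sum_(i=0..p) (-1)^i C(n,i) = (-1)^p C(n-1,p)
(-1)^10*C(11,10) = (-1)^10*11 = 11


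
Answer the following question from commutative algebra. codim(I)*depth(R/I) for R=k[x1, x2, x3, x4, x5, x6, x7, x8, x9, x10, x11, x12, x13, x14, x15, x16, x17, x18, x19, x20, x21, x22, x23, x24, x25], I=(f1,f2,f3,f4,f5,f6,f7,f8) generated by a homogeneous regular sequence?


codim=8, depth=dim(R/I)=25-8=17
Product=8*17=136


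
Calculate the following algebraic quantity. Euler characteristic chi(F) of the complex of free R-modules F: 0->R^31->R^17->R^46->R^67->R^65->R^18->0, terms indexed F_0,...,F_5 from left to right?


chi = sum (-1)^i * rank:
(-1)^0*31=31
(-1)^1*17=-17
(-1)^2*46=46
(-1)^3*67=-67
(-1)^4*65=65
(-1)^5*18=-18
chi=40


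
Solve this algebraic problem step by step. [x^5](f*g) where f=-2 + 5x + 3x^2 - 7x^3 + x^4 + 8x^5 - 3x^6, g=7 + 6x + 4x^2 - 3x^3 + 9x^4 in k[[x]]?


[x^5] = sum a_i*b_j, i+j=5
  5*9=45
  3*-3=-9
  -7*4=-28
  1*6=6
  8*7=56
Sum=70
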